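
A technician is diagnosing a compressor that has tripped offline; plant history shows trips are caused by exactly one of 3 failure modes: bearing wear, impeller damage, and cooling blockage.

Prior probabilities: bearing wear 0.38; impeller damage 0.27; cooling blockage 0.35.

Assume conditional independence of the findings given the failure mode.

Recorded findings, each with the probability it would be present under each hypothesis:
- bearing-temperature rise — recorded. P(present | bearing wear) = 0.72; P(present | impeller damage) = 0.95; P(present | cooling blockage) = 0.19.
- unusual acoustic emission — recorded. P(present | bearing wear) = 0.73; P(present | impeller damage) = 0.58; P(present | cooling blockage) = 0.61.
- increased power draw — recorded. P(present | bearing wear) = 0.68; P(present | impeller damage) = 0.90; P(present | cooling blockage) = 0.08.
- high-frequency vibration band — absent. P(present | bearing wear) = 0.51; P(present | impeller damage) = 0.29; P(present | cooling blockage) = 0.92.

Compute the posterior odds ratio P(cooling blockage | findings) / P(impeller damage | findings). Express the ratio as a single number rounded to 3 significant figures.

The normalizing constant cancels in an odds ratio, so compute prior × likelihood for the two hypotheses only (using 1 − P(present | H) for each absent finding):
  cooling blockage: 0.35 × 0.19 × 0.61 × 0.08 × (1 − 0.92) = 0.00025962
  impeller damage: 0.27 × 0.95 × 0.58 × 0.90 × (1 − 0.29) = 0.095064
Posterior odds = 0.00025962 / 0.095064 ≈ 0.00273.

0.00273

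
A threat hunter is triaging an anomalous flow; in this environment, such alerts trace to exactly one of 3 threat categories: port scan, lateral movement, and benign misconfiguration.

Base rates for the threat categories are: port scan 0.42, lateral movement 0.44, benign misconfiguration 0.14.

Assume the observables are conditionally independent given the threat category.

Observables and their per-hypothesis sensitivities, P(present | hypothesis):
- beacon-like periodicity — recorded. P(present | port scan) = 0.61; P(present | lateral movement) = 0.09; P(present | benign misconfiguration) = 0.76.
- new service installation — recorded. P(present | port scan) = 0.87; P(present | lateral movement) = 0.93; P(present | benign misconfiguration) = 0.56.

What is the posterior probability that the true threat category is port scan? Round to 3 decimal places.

By Bayes' rule with conditional independence, the unnormalized weight for each hypothesis is prior × ∏ likelihoods:
  port scan: 0.42 × 0.61 × 0.87 = 0.22289
  lateral movement: 0.44 × 0.09 × 0.93 = 0.036828
  benign misconfiguration: 0.14 × 0.76 × 0.56 = 0.059584
Normalizing constant Z = 0.22289 + 0.036828 + 0.059584 = 0.31931.
P(port scan | evidence) = 0.22289 / 0.31931 ≈ 0.698.

0.698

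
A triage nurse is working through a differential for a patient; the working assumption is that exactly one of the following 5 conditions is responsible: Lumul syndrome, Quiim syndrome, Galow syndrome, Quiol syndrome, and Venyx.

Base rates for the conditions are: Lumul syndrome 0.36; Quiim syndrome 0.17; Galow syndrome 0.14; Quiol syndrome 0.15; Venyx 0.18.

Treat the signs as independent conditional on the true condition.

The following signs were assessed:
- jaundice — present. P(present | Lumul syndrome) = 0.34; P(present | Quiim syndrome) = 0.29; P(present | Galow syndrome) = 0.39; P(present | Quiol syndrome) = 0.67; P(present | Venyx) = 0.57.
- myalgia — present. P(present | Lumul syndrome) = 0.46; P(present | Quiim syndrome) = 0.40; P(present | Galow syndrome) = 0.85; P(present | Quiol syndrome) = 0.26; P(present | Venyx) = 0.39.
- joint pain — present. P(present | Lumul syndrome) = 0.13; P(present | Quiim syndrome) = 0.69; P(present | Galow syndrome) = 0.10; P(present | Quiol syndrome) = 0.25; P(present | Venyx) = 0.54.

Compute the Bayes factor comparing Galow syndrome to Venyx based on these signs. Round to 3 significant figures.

The Bayes factor is the ratio of the joint likelihoods of the sign pattern under the two hypotheses.
  Galow syndrome: 0.39 × 0.85 × 0.10 = 0.03315
  Venyx: 0.57 × 0.39 × 0.54 = 0.12004
Bayes factor = 0.03315 / 0.12004 ≈ 0.276

0.276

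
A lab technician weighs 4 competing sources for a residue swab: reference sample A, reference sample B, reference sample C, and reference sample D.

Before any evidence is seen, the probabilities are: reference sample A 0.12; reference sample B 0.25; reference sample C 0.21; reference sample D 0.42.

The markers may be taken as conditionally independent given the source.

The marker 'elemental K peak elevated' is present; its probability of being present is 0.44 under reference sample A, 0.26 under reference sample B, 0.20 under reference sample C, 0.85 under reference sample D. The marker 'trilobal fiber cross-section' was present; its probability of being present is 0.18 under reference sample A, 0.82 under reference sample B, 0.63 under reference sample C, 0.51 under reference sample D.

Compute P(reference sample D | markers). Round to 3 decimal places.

0.671

By Bayes' rule with conditional independence, the unnormalized weight for each hypothesis is prior × ∏ likelihoods:
  reference sample A: 0.12 × 0.44 × 0.18 = 0.009504
  reference sample B: 0.25 × 0.26 × 0.82 = 0.0533
  reference sample C: 0.21 × 0.20 × 0.63 = 0.02646
  reference sample D: 0.42 × 0.85 × 0.51 = 0.18207
The unnormalized weights sum to 0.27133.
P(reference sample D | evidence) = 0.18207 / 0.27133 ≈ 0.671.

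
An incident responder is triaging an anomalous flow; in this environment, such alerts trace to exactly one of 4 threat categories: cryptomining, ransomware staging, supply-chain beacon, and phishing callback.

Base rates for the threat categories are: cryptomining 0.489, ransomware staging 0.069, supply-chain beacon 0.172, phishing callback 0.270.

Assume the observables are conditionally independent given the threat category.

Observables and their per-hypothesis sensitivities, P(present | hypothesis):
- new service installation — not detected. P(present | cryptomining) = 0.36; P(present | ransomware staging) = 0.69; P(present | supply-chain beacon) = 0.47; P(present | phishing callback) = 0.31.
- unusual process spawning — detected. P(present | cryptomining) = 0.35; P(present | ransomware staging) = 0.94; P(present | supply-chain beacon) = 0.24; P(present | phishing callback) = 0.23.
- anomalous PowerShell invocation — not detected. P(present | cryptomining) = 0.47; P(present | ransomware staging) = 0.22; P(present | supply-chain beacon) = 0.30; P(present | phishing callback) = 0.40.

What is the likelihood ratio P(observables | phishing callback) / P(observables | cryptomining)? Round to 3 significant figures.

0.802

Joint likelihood of the observable pattern under each hypothesis (using 1 − P(present | H) for each absent observable):
  phishing callback: (1 − 0.31) × 0.23 × (1 − 0.40) = 0.09522
  cryptomining: (1 − 0.36) × 0.35 × (1 − 0.47) = 0.11872
Bayes factor = 0.09522 / 0.11872 ≈ 0.802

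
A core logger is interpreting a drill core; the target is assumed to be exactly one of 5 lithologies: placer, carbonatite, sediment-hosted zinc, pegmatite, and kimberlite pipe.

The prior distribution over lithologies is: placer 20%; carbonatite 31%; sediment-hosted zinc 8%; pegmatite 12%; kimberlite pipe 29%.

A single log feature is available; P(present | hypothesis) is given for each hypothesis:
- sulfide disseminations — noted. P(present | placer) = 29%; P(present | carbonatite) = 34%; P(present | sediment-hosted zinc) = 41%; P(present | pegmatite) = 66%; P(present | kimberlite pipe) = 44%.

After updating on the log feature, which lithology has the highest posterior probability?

kimberlite pipe

For each hypothesis, the unnormalized posterior weight is prior × likelihood:
  placer: 0.20 × 0.29 = 0.058
  carbonatite: 0.31 × 0.34 = 0.1054
  sediment-hosted zinc: 0.08 × 0.41 = 0.0328
  pegmatite: 0.12 × 0.66 = 0.0792
  kimberlite pipe: 0.29 × 0.44 = 0.1276
The unnormalized weights sum to 0.403.
P(placer | evidence) ≈ 0.058 / 0.403 ≈ 0.144
P(carbonatite | evidence) ≈ 0.1054 / 0.403 ≈ 0.262
P(sediment-hosted zinc | evidence) ≈ 0.0328 / 0.403 ≈ 0.081
P(pegmatite | evidence) ≈ 0.0792 / 0.403 ≈ 0.197
P(kimberlite pipe | evidence) ≈ 0.1276 / 0.403 ≈ 0.317
The largest is 0.317, so kimberlite pipe is most probable.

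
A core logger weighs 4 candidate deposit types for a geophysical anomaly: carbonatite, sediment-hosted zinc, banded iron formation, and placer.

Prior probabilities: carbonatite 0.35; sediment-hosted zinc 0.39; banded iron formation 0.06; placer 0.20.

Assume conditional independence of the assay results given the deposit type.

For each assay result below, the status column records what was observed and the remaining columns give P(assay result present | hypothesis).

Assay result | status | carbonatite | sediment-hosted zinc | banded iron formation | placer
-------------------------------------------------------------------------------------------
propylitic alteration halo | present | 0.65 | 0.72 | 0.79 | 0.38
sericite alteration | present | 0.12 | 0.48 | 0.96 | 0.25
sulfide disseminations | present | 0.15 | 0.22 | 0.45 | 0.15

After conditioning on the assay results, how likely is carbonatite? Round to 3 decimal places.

0.072

For each hypothesis, the unnormalized posterior weight is prior × product of the assay result likelihoods:
  carbonatite: 0.35 × 0.65 × 0.12 × 0.15 = 0.004095
  sediment-hosted zinc: 0.39 × 0.72 × 0.48 × 0.22 = 0.029652
  banded iron formation: 0.06 × 0.79 × 0.96 × 0.45 = 0.020477
  placer: 0.20 × 0.38 × 0.25 × 0.15 = 0.00285
The unnormalized weights sum to 0.057074.
P(carbonatite | evidence) = 0.004095 / 0.057074 ≈ 0.072.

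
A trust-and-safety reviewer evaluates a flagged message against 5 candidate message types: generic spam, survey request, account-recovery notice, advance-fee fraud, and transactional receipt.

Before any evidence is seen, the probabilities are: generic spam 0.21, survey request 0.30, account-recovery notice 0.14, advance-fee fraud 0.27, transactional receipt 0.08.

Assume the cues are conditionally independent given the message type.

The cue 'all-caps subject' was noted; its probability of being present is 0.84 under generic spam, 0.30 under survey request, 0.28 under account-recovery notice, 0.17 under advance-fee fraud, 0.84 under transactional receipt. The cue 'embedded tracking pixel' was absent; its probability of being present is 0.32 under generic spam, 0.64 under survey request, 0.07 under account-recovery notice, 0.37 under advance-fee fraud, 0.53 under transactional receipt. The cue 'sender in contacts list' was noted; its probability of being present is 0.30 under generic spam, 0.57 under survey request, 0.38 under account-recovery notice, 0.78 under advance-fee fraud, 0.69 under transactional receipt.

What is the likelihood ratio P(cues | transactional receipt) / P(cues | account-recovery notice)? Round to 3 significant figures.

The Bayes factor is the ratio of the joint likelihoods of the cue pattern under the two hypotheses (using 1 − P(present | H) for each absent cue).
  transactional receipt: 0.84 × (1 − 0.53) × 0.69 = 0.27241
  account-recovery notice: 0.28 × (1 − 0.07) × 0.38 = 0.098952
Bayes factor = 0.27241 / 0.098952 ≈ 2.75

2.75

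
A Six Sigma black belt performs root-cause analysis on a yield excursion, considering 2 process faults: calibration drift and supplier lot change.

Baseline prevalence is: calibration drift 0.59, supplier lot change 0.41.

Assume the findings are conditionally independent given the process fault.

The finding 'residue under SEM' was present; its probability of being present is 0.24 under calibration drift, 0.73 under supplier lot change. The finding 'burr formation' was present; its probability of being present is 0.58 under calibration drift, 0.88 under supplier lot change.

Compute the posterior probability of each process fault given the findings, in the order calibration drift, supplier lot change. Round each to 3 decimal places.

Multiply each prior by the joint likelihood of the evidence pattern:
  calibration drift: 0.59 × 0.24 × 0.58 = 0.082128
  supplier lot change: 0.41 × 0.73 × 0.88 = 0.26338
The unnormalized weights sum to 0.34551.
P(calibration drift | evidence) = 0.082128 / 0.34551 ≈ 0.238
P(supplier lot change | evidence) = 0.26338 / 0.34551 ≈ 0.762

0.238, 0.762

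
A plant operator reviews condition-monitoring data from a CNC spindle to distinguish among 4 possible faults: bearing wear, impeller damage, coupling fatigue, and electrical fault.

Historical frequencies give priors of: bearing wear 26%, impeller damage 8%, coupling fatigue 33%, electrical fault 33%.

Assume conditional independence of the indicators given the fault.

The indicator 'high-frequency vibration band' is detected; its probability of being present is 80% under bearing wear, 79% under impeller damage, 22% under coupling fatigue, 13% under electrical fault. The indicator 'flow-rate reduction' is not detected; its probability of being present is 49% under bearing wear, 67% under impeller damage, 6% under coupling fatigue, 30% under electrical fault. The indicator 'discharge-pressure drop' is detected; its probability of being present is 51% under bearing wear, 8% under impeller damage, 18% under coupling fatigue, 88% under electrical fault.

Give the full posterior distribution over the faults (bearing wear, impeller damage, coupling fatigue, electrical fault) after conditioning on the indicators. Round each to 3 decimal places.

By Bayes' rule with conditional independence, the unnormalized weight for each hypothesis is prior × ∏ likelihoods (using 1 − P(present | H) for each absent indicator):
  bearing wear: 0.26 × 0.80 × (1 − 0.49) × 0.51 = 0.054101
  impeller damage: 0.08 × 0.79 × (1 − 0.67) × 0.08 = 0.0016685
  coupling fatigue: 0.33 × 0.22 × (1 − 0.06) × 0.18 = 0.012284
  electrical fault: 0.33 × 0.13 × (1 − 0.30) × 0.88 = 0.026426
The unnormalized weights sum to 0.09448.
P(bearing wear | evidence) = 0.054101 / 0.09448 ≈ 0.573
P(impeller damage | evidence) = 0.0016685 / 0.09448 ≈ 0.018
P(coupling fatigue | evidence) = 0.012284 / 0.09448 ≈ 0.130
P(electrical fault | evidence) = 0.026426 / 0.09448 ≈ 0.280

0.573, 0.018, 0.130, 0.280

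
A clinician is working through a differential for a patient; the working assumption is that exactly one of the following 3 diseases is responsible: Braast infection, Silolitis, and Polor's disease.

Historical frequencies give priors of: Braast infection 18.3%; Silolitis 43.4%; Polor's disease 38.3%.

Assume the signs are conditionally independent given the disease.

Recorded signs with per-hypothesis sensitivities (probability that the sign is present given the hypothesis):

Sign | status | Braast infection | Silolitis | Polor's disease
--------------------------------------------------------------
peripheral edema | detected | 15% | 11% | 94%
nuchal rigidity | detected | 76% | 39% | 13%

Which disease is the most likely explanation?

By Bayes' rule with conditional independence, the unnormalized weight for each hypothesis is prior × ∏ likelihoods:
  Braast infection: 0.183 × 0.15 × 0.76 = 0.020862
  Silolitis: 0.434 × 0.11 × 0.39 = 0.018619
  Polor's disease: 0.383 × 0.94 × 0.13 = 0.046803
Marginal likelihood of the evidence = 0.086283.
P(Braast infection | evidence) ≈ 0.020862 / 0.086283 ≈ 0.242
P(Silolitis | evidence) ≈ 0.018619 / 0.086283 ≈ 0.216
P(Polor's disease | evidence) ≈ 0.046803 / 0.086283 ≈ 0.542
The largest is 0.542, so Polor's disease is most probable.

Polor's disease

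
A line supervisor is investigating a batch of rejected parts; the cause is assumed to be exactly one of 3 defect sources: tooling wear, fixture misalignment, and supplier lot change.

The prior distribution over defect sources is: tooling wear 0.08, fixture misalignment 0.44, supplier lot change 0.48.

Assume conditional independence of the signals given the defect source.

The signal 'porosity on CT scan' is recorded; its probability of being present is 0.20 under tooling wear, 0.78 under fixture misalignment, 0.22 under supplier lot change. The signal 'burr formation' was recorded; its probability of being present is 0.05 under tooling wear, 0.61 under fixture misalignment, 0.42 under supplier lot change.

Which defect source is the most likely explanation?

Multiply each prior by the joint likelihood of the signal pattern:
  tooling wear: 0.08 × 0.20 × 0.05 = 0.0008
  fixture misalignment: 0.44 × 0.78 × 0.61 = 0.20935
  supplier lot change: 0.48 × 0.22 × 0.42 = 0.044352
The unnormalized weights sum to 0.2545.
P(tooling wear | evidence) ≈ 0.0008 / 0.2545 ≈ 0.003
P(fixture misalignment | evidence) ≈ 0.20935 / 0.2545 ≈ 0.823
P(supplier lot change | evidence) ≈ 0.044352 / 0.2545 ≈ 0.174
The largest is 0.823, so fixture misalignment is most probable.

fixture misalignment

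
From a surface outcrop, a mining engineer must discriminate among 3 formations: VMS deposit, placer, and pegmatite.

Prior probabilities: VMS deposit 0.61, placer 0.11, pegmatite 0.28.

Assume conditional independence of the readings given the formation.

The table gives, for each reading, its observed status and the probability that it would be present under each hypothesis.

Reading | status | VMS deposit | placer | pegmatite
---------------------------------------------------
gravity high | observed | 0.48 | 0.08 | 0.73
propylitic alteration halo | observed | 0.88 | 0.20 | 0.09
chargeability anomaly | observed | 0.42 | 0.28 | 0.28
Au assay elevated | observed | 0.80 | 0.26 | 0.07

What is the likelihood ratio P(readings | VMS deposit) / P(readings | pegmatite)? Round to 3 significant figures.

110

Take the product of per-reading likelihoods under each hypothesis, then divide.
  VMS deposit: 0.48 × 0.88 × 0.42 × 0.80 = 0.14193
  pegmatite: 0.73 × 0.09 × 0.28 × 0.07 = 0.0012877
Bayes factor = 0.14193 / 0.0012877 ≈ 110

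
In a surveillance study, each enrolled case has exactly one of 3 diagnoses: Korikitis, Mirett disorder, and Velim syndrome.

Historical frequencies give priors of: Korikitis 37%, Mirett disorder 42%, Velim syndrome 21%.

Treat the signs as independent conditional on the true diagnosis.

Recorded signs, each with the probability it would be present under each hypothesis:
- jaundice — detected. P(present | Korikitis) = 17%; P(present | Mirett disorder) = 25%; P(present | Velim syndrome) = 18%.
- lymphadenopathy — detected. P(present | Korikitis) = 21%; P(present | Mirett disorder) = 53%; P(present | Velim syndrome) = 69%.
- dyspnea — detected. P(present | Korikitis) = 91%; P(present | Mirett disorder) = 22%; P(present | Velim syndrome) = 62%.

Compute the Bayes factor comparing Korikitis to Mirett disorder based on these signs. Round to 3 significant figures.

Take the product of per-sign likelihoods under each hypothesis, then divide.
  Korikitis: 0.17 × 0.21 × 0.91 = 0.032487
  Mirett disorder: 0.25 × 0.53 × 0.22 = 0.02915
Bayes factor = 0.032487 / 0.02915 ≈ 1.11

1.11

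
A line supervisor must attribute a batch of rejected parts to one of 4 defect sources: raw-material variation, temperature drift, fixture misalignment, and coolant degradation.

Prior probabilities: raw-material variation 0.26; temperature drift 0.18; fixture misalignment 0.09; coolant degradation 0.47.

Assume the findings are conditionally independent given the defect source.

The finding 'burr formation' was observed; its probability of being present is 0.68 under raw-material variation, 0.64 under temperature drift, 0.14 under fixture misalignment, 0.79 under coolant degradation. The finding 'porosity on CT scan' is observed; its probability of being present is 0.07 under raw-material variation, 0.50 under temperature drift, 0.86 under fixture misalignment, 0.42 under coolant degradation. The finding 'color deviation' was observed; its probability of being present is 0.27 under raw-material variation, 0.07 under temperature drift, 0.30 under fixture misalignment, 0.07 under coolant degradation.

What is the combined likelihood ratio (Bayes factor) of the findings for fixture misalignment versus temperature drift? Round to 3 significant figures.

1.61

The Bayes factor is the ratio of the joint likelihoods of the evidence pattern under the two hypotheses.
  fixture misalignment: 0.14 × 0.86 × 0.30 = 0.03612
  temperature drift: 0.64 × 0.50 × 0.07 = 0.0224
Bayes factor = 0.03612 / 0.0224 ≈ 1.61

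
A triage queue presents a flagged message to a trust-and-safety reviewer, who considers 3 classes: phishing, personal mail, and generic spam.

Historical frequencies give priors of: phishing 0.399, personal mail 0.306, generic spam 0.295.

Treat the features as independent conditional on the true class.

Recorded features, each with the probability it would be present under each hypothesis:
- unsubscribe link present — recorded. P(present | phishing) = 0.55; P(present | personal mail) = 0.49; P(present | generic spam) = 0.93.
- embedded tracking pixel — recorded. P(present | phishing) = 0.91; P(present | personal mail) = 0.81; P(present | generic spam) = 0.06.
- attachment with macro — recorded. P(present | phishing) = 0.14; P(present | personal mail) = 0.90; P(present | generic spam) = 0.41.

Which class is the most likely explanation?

For each hypothesis, the unnormalized posterior weight is prior × product of the feature likelihoods:
  phishing: 0.399 × 0.55 × 0.91 × 0.14 = 0.027958
  personal mail: 0.306 × 0.49 × 0.81 × 0.90 = 0.10931
  generic spam: 0.295 × 0.93 × 0.06 × 0.41 = 0.006749
The unnormalized weights sum to 0.14401.
P(phishing | evidence) ≈ 0.027958 / 0.14401 ≈ 0.194
P(personal mail | evidence) ≈ 0.10931 / 0.14401 ≈ 0.759
P(generic spam | evidence) ≈ 0.006749 / 0.14401 ≈ 0.047
The largest is 0.759, so personal mail is most probable.

personal mail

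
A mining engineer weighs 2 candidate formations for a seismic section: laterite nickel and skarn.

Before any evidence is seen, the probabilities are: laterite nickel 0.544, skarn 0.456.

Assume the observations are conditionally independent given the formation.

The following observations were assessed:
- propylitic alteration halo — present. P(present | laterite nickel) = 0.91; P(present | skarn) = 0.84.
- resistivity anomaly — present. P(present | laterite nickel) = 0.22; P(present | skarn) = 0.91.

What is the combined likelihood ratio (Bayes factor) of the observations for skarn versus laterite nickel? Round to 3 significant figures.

3.82

Take the product of per-observation likelihoods under each hypothesis, then divide.
  skarn: 0.84 × 0.91 = 0.7644
  laterite nickel: 0.91 × 0.22 = 0.2002
Bayes factor = 0.7644 / 0.2002 ≈ 3.82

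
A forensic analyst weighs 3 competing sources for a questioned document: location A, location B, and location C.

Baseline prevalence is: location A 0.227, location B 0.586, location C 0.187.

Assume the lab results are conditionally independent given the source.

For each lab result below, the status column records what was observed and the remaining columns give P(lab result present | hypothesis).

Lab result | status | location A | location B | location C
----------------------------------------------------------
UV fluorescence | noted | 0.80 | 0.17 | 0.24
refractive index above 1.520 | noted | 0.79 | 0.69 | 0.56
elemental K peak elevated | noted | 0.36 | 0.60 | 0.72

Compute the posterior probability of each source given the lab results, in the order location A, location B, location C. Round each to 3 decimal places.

For each hypothesis, the unnormalized posterior weight is prior × product of the lab result likelihoods:
  location A: 0.227 × 0.80 × 0.79 × 0.36 = 0.051647
  location B: 0.586 × 0.17 × 0.69 × 0.60 = 0.041243
  location C: 0.187 × 0.24 × 0.56 × 0.72 = 0.018096
Marginal likelihood of the evidence = 0.11099.
P(location A | evidence) = 0.051647 / 0.11099 ≈ 0.465
P(location B | evidence) = 0.041243 / 0.11099 ≈ 0.372
P(location C | evidence) = 0.018096 / 0.11099 ≈ 0.163

0.465, 0.372, 0.163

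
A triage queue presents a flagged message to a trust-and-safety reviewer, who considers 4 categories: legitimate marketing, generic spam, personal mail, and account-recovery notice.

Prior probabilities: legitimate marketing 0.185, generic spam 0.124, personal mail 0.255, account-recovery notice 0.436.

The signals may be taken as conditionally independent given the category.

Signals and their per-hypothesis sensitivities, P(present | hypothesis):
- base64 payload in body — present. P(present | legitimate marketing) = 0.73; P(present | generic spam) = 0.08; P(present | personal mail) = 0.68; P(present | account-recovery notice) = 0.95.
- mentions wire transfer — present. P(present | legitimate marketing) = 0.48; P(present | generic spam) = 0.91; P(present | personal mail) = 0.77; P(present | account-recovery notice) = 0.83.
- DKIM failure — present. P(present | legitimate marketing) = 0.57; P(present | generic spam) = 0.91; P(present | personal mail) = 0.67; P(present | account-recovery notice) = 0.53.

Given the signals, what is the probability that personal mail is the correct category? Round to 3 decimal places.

0.282

For each hypothesis, the unnormalized posterior weight is prior × product of the signal likelihoods:
  legitimate marketing: 0.185 × 0.73 × 0.48 × 0.57 = 0.03695
  generic spam: 0.124 × 0.08 × 0.91 × 0.91 = 0.0082148
  personal mail: 0.255 × 0.68 × 0.77 × 0.67 = 0.089457
  account-recovery notice: 0.436 × 0.95 × 0.83 × 0.53 = 0.18221
Marginal likelihood of the evidence = 0.31683.
P(personal mail | evidence) = 0.089457 / 0.31683 ≈ 0.282.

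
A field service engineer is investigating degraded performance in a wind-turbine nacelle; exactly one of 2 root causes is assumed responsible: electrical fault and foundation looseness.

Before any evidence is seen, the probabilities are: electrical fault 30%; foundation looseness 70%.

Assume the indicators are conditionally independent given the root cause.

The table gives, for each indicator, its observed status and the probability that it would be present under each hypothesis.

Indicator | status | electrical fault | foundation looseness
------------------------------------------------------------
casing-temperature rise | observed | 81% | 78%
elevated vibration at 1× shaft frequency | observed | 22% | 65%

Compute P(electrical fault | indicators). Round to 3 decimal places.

0.131

Multiply each prior by the joint likelihood of the indicator pattern:
  electrical fault: 0.30 × 0.81 × 0.22 = 0.05346
  foundation looseness: 0.70 × 0.78 × 0.65 = 0.3549
Marginal likelihood of the evidence = 0.40836.
P(electrical fault | evidence) = 0.05346 / 0.40836 ≈ 0.131.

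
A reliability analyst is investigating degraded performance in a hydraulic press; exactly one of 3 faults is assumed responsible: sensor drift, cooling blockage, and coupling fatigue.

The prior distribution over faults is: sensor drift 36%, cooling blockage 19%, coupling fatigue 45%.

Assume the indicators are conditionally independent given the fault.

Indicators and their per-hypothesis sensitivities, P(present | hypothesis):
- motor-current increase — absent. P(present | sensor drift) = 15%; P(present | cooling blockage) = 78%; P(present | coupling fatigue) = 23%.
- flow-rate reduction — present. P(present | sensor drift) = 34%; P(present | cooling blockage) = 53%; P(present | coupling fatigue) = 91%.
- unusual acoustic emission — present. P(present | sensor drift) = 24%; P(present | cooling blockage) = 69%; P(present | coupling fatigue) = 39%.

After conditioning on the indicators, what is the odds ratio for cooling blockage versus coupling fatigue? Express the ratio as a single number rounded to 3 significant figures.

The normalizing constant cancels in an odds ratio, so compute prior × likelihood for the two hypotheses only (using 1 − P(present | H) for each absent indicator):
  cooling blockage: 0.19 × (1 − 0.78) × 0.53 × 0.69 = 0.015286
  coupling fatigue: 0.45 × (1 − 0.23) × 0.91 × 0.39 = 0.12297
Odds(cooling blockage : coupling fatigue) = 0.015286 / 0.12297 ≈ 0.124.

0.124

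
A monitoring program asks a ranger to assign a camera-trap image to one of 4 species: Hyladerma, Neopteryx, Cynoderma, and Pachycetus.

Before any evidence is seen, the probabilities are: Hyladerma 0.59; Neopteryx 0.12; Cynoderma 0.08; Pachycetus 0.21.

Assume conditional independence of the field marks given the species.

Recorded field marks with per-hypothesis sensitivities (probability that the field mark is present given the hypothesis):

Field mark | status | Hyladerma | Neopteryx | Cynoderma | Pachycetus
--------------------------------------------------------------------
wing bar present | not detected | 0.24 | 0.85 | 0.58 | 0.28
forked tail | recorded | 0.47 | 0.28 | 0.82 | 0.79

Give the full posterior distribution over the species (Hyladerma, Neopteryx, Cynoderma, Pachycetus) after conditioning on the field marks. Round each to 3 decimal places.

0.581, 0.014, 0.076, 0.329

By Bayes' rule with conditional independence, the unnormalized weight for each hypothesis is prior × ∏ likelihoods (using 1 − P(present | H) for each absent field mark):
  Hyladerma: 0.59 × (1 − 0.24) × 0.47 = 0.21075
  Neopteryx: 0.12 × (1 − 0.85) × 0.28 = 0.00504
  Cynoderma: 0.08 × (1 − 0.58) × 0.82 = 0.027552
  Pachycetus: 0.21 × (1 − 0.28) × 0.79 = 0.11945
The unnormalized weights sum to 0.36279.
P(Hyladerma | evidence) = 0.21075 / 0.36279 ≈ 0.581
P(Neopteryx | evidence) = 0.00504 / 0.36279 ≈ 0.014
P(Cynoderma | evidence) = 0.027552 / 0.36279 ≈ 0.076
P(Pachycetus | evidence) = 0.11945 / 0.36279 ≈ 0.329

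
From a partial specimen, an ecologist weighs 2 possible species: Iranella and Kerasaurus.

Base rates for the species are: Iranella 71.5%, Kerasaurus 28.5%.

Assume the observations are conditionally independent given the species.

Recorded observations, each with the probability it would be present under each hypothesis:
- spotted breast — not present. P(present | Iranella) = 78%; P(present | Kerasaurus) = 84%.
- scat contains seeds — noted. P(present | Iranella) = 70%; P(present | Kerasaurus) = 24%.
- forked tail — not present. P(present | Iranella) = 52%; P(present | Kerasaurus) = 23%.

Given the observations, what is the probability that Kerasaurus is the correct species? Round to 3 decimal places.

0.138

For each hypothesis, the unnormalized posterior weight is prior × product of the observation likelihoods (using 1 − P(present | H) for each absent observation):
  Iranella: 0.715 × (1 − 0.78) × 0.70 × (1 − 0.52) = 0.052853
  Kerasaurus: 0.285 × (1 − 0.84) × 0.24 × (1 − 0.23) = 0.0084269
Normalizing constant Z = 0.052853 + 0.0084269 = 0.06128.
P(Kerasaurus | evidence) = 0.0084269 / 0.06128 ≈ 0.138.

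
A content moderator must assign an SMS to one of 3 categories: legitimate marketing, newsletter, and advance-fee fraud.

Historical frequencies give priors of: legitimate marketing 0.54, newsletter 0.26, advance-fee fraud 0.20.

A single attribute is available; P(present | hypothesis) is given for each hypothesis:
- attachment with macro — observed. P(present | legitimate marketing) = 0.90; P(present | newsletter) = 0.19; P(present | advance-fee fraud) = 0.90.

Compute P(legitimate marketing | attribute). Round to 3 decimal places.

0.679

For each hypothesis, the unnormalized posterior weight is prior × likelihood:
  legitimate marketing: 0.54 × 0.90 = 0.486
  newsletter: 0.26 × 0.19 = 0.0494
  advance-fee fraud: 0.20 × 0.90 = 0.18
The unnormalized weights sum to 0.7154.
P(legitimate marketing | evidence) = 0.486 / 0.7154 ≈ 0.679.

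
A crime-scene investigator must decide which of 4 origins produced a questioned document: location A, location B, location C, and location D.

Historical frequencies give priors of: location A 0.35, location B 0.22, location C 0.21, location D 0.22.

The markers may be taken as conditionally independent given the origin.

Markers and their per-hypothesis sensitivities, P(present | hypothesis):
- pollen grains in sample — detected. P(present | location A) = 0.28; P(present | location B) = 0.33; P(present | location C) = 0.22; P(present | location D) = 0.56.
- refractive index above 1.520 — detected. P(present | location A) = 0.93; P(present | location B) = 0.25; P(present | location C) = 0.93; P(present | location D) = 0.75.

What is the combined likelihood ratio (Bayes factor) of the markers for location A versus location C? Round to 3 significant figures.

1.27

Take the product of per-marker likelihoods under each hypothesis, then divide.
  location A: 0.28 × 0.93 = 0.2604
  location C: 0.22 × 0.93 = 0.2046
Bayes factor = 0.2604 / 0.2046 ≈ 1.27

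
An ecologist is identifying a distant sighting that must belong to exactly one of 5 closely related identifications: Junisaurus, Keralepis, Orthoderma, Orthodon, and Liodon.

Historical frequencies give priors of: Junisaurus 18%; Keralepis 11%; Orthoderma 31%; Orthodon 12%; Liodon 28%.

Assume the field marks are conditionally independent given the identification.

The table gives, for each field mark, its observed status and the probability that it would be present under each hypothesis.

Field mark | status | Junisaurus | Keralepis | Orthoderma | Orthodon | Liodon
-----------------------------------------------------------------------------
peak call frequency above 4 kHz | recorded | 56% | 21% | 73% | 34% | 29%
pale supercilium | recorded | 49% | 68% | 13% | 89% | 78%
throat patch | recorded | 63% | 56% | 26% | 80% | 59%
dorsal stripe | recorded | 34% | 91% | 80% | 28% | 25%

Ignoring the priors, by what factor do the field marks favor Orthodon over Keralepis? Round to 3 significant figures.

0.931

Joint likelihood of the field mark pattern under each hypothesis:
  Orthodon: 0.34 × 0.89 × 0.80 × 0.28 = 0.067782
  Keralepis: 0.21 × 0.68 × 0.56 × 0.91 = 0.072771
Bayes factor = 0.067782 / 0.072771 ≈ 0.931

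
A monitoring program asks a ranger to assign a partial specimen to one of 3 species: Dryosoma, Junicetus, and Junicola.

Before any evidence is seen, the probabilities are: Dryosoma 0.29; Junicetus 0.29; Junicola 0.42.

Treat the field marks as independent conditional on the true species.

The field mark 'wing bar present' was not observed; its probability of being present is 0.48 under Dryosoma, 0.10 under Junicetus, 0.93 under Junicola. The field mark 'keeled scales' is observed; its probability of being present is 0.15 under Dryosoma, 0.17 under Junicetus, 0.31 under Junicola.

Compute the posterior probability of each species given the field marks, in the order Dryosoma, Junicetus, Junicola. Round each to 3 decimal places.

By Bayes' rule with conditional independence, the unnormalized weight for each hypothesis is prior × ∏ likelihoods (using 1 − P(present | H) for each absent field mark):
  Dryosoma: 0.29 × (1 − 0.48) × 0.15 = 0.02262
  Junicetus: 0.29 × (1 − 0.10) × 0.17 = 0.04437
  Junicola: 0.42 × (1 − 0.93) × 0.31 = 0.009114
Marginal likelihood of the evidence = 0.076104.
P(Dryosoma | evidence) = 0.02262 / 0.076104 ≈ 0.297
P(Junicetus | evidence) = 0.04437 / 0.076104 ≈ 0.583
P(Junicola | evidence) = 0.009114 / 0.076104 ≈ 0.120

0.297, 0.583, 0.120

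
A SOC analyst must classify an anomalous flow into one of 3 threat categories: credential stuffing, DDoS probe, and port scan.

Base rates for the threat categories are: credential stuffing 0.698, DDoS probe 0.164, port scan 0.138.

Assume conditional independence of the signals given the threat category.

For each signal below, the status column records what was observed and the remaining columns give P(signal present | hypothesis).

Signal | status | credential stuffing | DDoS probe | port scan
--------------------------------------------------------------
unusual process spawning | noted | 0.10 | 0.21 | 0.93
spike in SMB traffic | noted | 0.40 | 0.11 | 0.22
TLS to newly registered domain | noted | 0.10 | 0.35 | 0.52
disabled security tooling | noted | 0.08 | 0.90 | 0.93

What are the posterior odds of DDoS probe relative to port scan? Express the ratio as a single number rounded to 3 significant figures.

The normalizing constant cancels in an odds ratio, so compute prior × likelihood for the two hypotheses only:
  DDoS probe: 0.164 × 0.21 × 0.11 × 0.35 × 0.90 = 0.0011933
  port scan: 0.138 × 0.93 × 0.22 × 0.52 × 0.93 = 0.013654
Odds(DDoS probe : port scan) = 0.0011933 / 0.013654 ≈ 0.0874.

0.0874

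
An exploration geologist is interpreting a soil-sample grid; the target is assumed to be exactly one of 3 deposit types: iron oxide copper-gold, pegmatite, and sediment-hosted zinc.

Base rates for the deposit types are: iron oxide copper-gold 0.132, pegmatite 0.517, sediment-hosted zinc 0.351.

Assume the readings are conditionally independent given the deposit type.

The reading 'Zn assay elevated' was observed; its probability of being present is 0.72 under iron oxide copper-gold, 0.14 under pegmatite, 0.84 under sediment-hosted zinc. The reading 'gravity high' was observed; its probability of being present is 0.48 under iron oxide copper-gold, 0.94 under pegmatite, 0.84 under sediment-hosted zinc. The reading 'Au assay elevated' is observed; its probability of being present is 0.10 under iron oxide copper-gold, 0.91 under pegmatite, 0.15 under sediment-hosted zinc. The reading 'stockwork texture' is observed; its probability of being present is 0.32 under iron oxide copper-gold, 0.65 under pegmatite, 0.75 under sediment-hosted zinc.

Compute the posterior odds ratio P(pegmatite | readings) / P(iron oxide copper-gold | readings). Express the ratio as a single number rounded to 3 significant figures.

The normalizing constant cancels in an odds ratio, so compute prior × likelihood for the two hypotheses only:
  pegmatite: 0.517 × 0.14 × 0.94 × 0.91 × 0.65 = 0.040244
  iron oxide copper-gold: 0.132 × 0.72 × 0.48 × 0.10 × 0.32 = 0.0014598
Posterior odds = 0.040244 / 0.0014598 ≈ 27.6.

27.6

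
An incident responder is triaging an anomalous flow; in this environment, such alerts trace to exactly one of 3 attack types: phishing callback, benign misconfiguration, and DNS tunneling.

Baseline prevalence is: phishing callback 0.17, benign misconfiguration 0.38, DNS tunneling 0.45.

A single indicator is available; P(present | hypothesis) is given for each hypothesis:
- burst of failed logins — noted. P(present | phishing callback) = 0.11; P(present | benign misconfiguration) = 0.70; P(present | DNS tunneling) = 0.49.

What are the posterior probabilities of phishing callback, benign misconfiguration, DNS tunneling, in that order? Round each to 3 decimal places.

0.037, 0.527, 0.436

By Bayes' rule, the unnormalized weight for each hypothesis is prior × likelihood:
  phishing callback: 0.17 × 0.11 = 0.0187
  benign misconfiguration: 0.38 × 0.70 = 0.266
  DNS tunneling: 0.45 × 0.49 = 0.2205
Normalizing constant Z = 0.0187 + 0.266 + 0.2205 = 0.5052.
P(phishing callback | evidence) = 0.0187 / 0.5052 ≈ 0.037
P(benign misconfiguration | evidence) = 0.266 / 0.5052 ≈ 0.527
P(DNS tunneling | evidence) = 0.2205 / 0.5052 ≈ 0.436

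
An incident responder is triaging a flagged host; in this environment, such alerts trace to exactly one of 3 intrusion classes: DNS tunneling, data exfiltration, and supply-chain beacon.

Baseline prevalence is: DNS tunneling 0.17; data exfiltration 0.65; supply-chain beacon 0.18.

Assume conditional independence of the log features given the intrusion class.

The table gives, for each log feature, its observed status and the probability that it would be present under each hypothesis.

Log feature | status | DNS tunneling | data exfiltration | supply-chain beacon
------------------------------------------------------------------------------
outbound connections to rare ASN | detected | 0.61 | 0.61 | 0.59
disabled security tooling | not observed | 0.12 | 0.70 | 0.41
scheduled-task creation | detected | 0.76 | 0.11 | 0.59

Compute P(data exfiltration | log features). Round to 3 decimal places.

0.110

For each hypothesis, the unnormalized posterior weight is prior × product of the log feature likelihoods (using 1 − P(present | H) for each absent log feature):
  DNS tunneling: 0.17 × 0.61 × (1 − 0.12) × 0.76 = 0.069355
  data exfiltration: 0.65 × 0.61 × (1 − 0.70) × 0.11 = 0.013085
  supply-chain beacon: 0.18 × 0.59 × (1 − 0.41) × 0.59 = 0.036968
Marginal likelihood of the evidence = 0.11941.
P(data exfiltration | evidence) = 0.013085 / 0.11941 ≈ 0.110.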